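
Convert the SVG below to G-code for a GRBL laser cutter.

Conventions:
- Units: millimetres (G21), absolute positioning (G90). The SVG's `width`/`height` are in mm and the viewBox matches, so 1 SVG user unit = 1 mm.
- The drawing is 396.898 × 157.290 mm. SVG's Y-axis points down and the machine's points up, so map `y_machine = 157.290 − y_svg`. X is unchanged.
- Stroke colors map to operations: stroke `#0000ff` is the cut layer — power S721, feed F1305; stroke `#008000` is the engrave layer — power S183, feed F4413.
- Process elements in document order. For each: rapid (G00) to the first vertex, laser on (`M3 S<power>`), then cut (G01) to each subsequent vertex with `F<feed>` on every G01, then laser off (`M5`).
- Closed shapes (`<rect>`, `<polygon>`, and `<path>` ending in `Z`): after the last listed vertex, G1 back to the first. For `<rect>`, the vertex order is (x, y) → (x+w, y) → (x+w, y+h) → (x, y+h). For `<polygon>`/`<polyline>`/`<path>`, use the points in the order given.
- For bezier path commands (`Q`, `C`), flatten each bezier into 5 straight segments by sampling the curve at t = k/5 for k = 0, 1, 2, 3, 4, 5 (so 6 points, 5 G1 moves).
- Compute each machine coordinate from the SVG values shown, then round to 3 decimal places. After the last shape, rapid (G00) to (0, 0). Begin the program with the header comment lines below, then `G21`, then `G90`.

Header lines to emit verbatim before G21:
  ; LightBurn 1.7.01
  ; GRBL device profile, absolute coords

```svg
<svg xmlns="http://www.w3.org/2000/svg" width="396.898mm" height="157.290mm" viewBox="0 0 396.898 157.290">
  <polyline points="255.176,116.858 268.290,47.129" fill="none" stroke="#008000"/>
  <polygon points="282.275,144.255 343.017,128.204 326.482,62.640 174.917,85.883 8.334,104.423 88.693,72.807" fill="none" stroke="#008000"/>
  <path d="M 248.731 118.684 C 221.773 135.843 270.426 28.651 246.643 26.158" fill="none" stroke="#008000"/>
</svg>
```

1 u = 1 mm; y_m = 157.290 − y.

[1] `<polyline>` line segment, #008000→engrave S183 F4413: (255.176,40.432) → (268.290,110.161)

[2] `<polygon>` closed polygon, #008000→engrave S183 F4413: (282.275,13.035) → (343.017,29.086) → (326.482,94.650) → (174.917,71.407) → (8.334,52.867) → (88.693,84.483) → (282.275,13.035) (closed)

[3] `<path>` cubic bezier, #008000→engrave S183 F4413: (248.731,38.606) → (240.445,41.400) → (243.200,63.044) → (249.888,92.544) → (253.405,118.905) → (246.643,131.132)

; LightBurn 1.7.01
; GRBL device profile, absolute coords
G21
G90
G00 X255.176 Y40.432
M3 S183
G01 X268.290 Y110.161 F4413
M5
G00 X282.275 Y13.035
M3 S183
G01 X343.017 Y29.086 F4413
G01 X326.482 Y94.650 F4413
G01 X174.917 Y71.407 F4413
G01 X8.334 Y52.867 F4413
G01 X88.693 Y84.483 F4413
G01 X282.275 Y13.035 F4413
M5
G00 X248.731 Y38.606
M3 S183
G01 X240.445 Y41.400 F4413
G01 X243.200 Y63.044 F4413
G01 X249.888 Y92.544 F4413
G01 X253.405 Y118.905 F4413
G01 X246.643 Y131.132 F4413
M5
G00 X0.000 Y0.000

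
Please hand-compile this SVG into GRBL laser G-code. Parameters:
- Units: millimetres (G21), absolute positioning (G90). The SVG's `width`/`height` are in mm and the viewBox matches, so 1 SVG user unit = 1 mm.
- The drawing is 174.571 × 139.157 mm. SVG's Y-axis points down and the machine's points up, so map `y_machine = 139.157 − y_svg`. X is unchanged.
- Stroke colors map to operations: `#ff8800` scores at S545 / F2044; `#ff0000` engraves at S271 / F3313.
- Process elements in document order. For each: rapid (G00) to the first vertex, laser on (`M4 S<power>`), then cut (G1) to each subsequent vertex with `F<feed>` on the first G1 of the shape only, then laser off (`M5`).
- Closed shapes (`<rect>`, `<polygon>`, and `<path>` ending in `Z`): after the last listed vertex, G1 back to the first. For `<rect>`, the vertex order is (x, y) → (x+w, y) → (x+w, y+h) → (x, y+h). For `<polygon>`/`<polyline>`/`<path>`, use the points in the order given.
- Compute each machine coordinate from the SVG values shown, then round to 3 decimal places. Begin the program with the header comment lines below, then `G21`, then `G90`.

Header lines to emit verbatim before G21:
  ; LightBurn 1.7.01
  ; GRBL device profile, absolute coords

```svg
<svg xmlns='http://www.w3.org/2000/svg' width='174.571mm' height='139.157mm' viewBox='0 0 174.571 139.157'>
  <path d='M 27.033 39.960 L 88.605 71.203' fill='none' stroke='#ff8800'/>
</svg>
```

Since the viewBox matches the mm dimensions, user units are millimetres directly. The only transform is the Y-flip y_m = 139.157 − y_svg.

Shape 1 is a line segment drawn with `<path>`. Its stroke #ff8800 means score at S545, F2044. After flipping Y the toolpath is (27.033,99.197) → (88.605,67.954).

; LightBurn 1.7.01
; GRBL device profile, absolute coords
G21
G90
G00 X27.033 Y99.197
M4 S545
G1 X88.605 Y67.954 F2044
M5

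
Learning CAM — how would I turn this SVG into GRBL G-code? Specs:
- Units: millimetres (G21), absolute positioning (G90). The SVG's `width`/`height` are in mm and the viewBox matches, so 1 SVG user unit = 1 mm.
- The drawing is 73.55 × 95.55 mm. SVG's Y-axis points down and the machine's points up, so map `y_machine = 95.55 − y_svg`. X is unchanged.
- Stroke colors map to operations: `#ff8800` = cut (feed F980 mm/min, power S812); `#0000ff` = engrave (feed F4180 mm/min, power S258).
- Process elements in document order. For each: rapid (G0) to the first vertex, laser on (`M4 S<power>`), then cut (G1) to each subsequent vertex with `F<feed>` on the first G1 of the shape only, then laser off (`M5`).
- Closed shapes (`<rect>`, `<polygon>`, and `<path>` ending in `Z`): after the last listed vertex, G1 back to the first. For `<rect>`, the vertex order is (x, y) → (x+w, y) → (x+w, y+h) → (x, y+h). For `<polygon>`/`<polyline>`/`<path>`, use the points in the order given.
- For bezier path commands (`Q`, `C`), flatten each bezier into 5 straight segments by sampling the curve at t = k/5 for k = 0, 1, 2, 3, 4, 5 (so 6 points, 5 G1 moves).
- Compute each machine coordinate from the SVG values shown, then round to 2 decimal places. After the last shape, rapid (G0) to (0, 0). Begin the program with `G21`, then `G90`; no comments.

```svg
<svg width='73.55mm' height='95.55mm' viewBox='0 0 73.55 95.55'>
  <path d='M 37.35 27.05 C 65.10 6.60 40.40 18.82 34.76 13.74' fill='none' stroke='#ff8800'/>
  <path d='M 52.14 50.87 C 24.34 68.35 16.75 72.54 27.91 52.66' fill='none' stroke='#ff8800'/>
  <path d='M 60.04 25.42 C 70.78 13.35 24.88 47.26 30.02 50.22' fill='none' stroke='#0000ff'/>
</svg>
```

G21
G90
G0 X37.35 Y68.50
M4 S812
G1 X48.28 Y77.25 F980
G1 X50.05 Y80.56
G1 X46.10 Y80.82
G1 X39.86 Y80.44
G1 X34.76 Y81.81
M5
G0 X52.14 Y44.68
M4 S812
G1 X37.87 Y35.87 F980
G1 X28.39 Y30.77
G1 X23.61 Y29.90
G1 X23.48 Y33.76
G1 X27.91 Y42.89
M5
G0 X60.04 Y70.13
M4 S258
G1 X60.55 Y72.47 F4180
G1 X52.63 Y67.47
G1 X41.46 Y58.81
G1 X32.20 Y50.20
G1 X30.02 Y45.33
M5
G0 X0.00 Y0.00

viewBox `0 0 73.55 95.55` with mm width/height → 1 unit = 1 mm. Flip: y_m = 95.55 − y_svg.

**Shape 1** — `<path>` cubic bezier, stroke `#ff8800` → cut (S812, F980). Control points (SVG): P0=(37.35,27.05), P1=(65.10,6.60), P2=(40.40,18.82), P3=(34.76,13.74); sampled at t=k/5. Machine vertices: (37.35,68.50) → (48.28,77.25) → (50.05,80.56) → (46.10,80.82) → (39.86,80.44) → (34.76,81.81). Open path.

**Shape 2** — `<path>` cubic bezier, stroke `#ff8800` → cut (S812, F980). Control points (SVG): P0=(52.14,50.87), P1=(24.34,68.35), P2=(16.75,72.54), P3=(27.91,52.66); sampled at t=k/5. Machine vertices: (52.14,44.68) → (37.87,35.87) → (28.39,30.77) → (23.61,29.90) → (23.48,33.76) → (27.91,42.89). Open path.

**Shape 3** — `<path>` cubic bezier, stroke `#0000ff` → engrave (S258, F4180). Control points (SVG): P0=(60.04,25.42), P1=(70.78,13.35), P2=(24.88,47.26), P3=(30.02,50.22); sampled at t=k/5. Machine vertices: (60.04,70.13) → (60.55,72.47) → (52.63,67.47) → (41.46,58.81) → (32.20,50.20) → (30.02,45.33). Open path.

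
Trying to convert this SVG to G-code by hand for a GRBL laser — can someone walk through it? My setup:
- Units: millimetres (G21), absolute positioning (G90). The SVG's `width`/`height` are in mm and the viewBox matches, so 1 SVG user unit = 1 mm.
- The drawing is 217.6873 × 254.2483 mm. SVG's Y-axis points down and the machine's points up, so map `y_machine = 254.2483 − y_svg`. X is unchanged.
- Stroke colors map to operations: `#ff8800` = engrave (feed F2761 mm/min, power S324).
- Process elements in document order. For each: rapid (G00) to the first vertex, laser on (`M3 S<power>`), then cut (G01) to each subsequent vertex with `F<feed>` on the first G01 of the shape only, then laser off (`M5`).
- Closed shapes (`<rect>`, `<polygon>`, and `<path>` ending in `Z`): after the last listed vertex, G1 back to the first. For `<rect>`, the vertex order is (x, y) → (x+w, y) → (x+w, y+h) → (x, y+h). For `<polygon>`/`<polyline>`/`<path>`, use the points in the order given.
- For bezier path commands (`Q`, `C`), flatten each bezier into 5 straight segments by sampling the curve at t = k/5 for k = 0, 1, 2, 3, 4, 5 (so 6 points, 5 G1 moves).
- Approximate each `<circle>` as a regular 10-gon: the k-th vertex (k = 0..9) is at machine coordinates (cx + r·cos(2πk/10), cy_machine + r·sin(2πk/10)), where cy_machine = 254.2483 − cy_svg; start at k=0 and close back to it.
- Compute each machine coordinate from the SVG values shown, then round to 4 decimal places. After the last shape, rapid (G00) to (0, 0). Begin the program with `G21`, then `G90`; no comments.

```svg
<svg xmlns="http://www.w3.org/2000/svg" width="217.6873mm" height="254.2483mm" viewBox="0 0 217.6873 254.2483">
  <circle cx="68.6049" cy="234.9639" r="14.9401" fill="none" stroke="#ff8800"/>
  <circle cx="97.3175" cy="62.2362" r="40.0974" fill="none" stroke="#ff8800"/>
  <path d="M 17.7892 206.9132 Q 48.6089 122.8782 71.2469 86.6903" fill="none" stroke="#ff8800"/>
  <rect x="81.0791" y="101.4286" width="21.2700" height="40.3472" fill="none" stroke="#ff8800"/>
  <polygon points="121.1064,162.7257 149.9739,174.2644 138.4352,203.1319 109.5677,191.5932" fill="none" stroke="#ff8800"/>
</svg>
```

1 u = 1 mm; y_m = 254.2483 − y.

[1] `<circle>` circle, #ff8800→engrave S324 F2761: (83.5450,19.2844) → (80.6917,28.0660) → (73.2216,33.4933) → (63.9882,33.4933) → (56.5181,28.0660) → (53.6648,19.2844) → (56.5181,10.5028) → (63.9882,5.0755) → (73.2216,5.0755) → (80.6917,10.5028) → (83.5450,19.2844) (closed)

[2] `<circle>` circle, #ff8800→engrave S324 F2761: (137.4149,192.0121) → (129.7570,215.5808) → (109.7083,230.1470) → (84.9267,230.1470) → (64.8780,215.5808) → (57.2201,192.0121) → (64.8780,168.4434) → (84.9267,153.8772) → (109.7083,153.8772) → (129.7570,168.4434) → (137.4149,192.0121) (closed)

[3] `<path>` quadratic bezier, #ff8800→engrave S324 F2761: (17.7892,47.3351) → (29.7898,79.0352) → (41.1359,106.9076) → (51.8274,130.9521) → (61.8644,151.1690) → (71.2469,167.5580)

[4] `<rect>` rectangle, #ff8800→engrave S324 F2761: (81.0791,152.8197) → (102.3491,152.8197) → (102.3491,112.4725) → (81.0791,112.4725) → (81.0791,152.8197) (closed)

[5] `<polygon>` regular polygon, #ff8800→engrave S324 F2761: (121.1064,91.5226) → (149.9739,79.9839) → (138.4352,51.1164) → (109.5677,62.6551) → (121.1064,91.5226) (closed)

G21
G90
G00 X83.5450 Y19.2844
M3 S324
G01 X80.6917 Y28.0660 F2761
G01 X73.2216 Y33.4933
G01 X63.9882 Y33.4933
G01 X56.5181 Y28.0660
G01 X53.6648 Y19.2844
G01 X56.5181 Y10.5028
G01 X63.9882 Y5.0755
G01 X73.2216 Y5.0755
G01 X80.6917 Y10.5028
G01 X83.5450 Y19.2844
M5
G00 X137.4149 Y192.0121
M3 S324
G01 X129.7570 Y215.5808 F2761
G01 X109.7083 Y230.1470
G01 X84.9267 Y230.1470
G01 X64.8780 Y215.5808
G01 X57.2201 Y192.0121
G01 X64.8780 Y168.4434
G01 X84.9267 Y153.8772
G01 X109.7083 Y153.8772
G01 X129.7570 Y168.4434
G01 X137.4149 Y192.0121
M5
G00 X17.7892 Y47.3351
M3 S324
G01 X29.7898 Y79.0352 F2761
G01 X41.1359 Y106.9076
G01 X51.8274 Y130.9521
G01 X61.8644 Y151.1690
G01 X71.2469 Y167.5580
M5
G00 X81.0791 Y152.8197
M3 S324
G01 X102.3491 Y152.8197 F2761
G01 X102.3491 Y112.4725
G01 X81.0791 Y112.4725
G01 X81.0791 Y152.8197
M5
G00 X121.1064 Y91.5226
M3 S324
G01 X149.9739 Y79.9839 F2761
G01 X138.4352 Y51.1164
G01 X109.5677 Y62.6551
G01 X121.1064 Y91.5226
M5
G00 X0.0000 Y0.0000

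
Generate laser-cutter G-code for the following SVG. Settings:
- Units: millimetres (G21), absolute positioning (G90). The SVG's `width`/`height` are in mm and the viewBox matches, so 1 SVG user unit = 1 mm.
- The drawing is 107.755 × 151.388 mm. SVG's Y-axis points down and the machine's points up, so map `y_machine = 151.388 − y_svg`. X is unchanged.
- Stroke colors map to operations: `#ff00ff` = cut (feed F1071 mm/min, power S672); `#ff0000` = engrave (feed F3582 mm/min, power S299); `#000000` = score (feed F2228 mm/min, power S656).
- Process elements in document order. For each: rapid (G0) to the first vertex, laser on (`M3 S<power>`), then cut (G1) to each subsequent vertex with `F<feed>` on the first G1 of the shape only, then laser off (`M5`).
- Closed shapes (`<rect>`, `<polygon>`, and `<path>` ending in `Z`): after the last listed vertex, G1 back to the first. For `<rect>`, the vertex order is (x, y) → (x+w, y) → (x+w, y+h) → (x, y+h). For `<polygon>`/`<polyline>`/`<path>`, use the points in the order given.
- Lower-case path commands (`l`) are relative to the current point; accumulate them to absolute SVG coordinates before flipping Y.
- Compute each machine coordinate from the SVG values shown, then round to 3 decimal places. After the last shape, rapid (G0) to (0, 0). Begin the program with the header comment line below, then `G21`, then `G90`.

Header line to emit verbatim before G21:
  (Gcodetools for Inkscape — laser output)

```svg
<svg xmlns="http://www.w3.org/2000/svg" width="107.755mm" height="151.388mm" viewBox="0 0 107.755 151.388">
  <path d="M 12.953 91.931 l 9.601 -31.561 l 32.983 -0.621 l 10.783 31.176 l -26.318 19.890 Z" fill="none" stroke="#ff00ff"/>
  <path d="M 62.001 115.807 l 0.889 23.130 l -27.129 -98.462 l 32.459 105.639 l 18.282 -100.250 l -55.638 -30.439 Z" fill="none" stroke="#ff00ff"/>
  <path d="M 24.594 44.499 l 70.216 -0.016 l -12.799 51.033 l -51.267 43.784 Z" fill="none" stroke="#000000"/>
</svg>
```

(Gcodetools for Inkscape — laser output)
G21
G90
G0 X12.953 Y59.457
M3 S672
G1 X22.554 Y91.018 F1071
G1 X55.537 Y91.639
G1 X66.320 Y60.463
G1 X40.002 Y40.573
G1 X12.953 Y59.457
M5
G0 X62.001 Y35.581
M3 S672
G1 X62.890 Y12.451 F1071
G1 X35.761 Y110.913
G1 X68.220 Y5.274
G1 X86.502 Y105.524
G1 X30.864 Y135.963
G1 X62.001 Y35.581
M5
G0 X24.594 Y106.889
M3 S656
G1 X94.810 Y106.905 F2228
G1 X82.011 Y55.872
G1 X30.744 Y12.088
G1 X24.594 Y106.889
M5
G0 X0.000 Y0.000

viewBox `0 0 107.755 151.388` with mm width/height → 1 unit = 1 mm. Flip: y_m = 151.388 − y_svg.

**Shape 1** — `<path>` regular polygon, stroke `#ff00ff` → cut (S672, F1071). Machine vertices: (12.953,59.457) → (22.554,91.018) → (55.537,91.639) → (66.320,60.463) → (40.002,40.573) → (12.953,59.457). Closed: final G1 returns to the first vertex.

**Shape 2** — `<path>` closed polygon, stroke `#ff00ff` → cut (S672, F1071). Machine vertices: (62.001,35.581) → (62.890,12.451) → (35.761,110.913) → (68.220,5.274) → (86.502,105.524) → (30.864,135.963) → (62.001,35.581). Closed: final G1 returns to the first vertex.

**Shape 3** — `<path>` closed polygon, stroke `#000000` → score (S656, F2228). Machine vertices: (24.594,106.889) → (94.810,106.905) → (82.011,55.872) → (30.744,12.088) → (24.594,106.889). Closed: final G1 returns to the first vertex.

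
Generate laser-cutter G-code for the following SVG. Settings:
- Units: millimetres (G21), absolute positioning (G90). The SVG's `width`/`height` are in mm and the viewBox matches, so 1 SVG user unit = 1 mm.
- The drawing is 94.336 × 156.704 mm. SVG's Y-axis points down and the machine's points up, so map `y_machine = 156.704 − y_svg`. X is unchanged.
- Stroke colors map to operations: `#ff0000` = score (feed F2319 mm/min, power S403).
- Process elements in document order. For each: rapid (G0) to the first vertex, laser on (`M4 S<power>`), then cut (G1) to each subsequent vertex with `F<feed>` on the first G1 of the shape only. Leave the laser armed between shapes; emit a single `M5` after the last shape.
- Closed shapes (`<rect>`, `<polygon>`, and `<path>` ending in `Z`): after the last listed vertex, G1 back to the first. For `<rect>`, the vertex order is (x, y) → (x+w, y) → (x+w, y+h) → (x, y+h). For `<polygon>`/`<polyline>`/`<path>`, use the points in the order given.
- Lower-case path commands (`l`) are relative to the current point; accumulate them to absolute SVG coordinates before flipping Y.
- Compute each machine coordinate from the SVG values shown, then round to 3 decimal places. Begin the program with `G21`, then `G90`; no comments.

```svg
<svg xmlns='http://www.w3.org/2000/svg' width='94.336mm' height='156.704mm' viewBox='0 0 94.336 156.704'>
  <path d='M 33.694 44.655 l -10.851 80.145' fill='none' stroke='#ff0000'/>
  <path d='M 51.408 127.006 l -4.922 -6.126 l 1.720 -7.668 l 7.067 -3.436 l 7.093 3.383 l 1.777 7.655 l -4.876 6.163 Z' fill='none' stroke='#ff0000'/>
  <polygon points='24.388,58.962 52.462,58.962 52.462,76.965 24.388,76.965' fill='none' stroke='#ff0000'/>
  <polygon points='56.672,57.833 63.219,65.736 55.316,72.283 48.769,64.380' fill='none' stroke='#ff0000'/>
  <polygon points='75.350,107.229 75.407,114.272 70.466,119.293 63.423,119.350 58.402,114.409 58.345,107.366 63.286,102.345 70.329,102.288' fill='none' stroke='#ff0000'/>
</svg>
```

1 u = 1 mm; y_m = 156.704 − y.

[1] `<path>` line segment, #ff0000→score S403 F2319: (33.694,112.049) → (22.843,31.904)

[2] `<path>` regular polygon, #ff0000→score S403 F2319: (51.408,29.698) → (46.486,35.824) → (48.206,43.492) → (55.273,46.928) → (62.366,43.545) → (64.143,35.890) → (59.267,29.727) → (51.408,29.698) (closed)

[3] `<polygon>` rectangle, #ff0000→score S403 F2319: (24.388,97.742) → (52.462,97.742) → (52.462,79.739) → (24.388,79.739) → (24.388,97.742) (closed)

[4] `<polygon>` regular polygon, #ff0000→score S403 F2319: (56.672,98.871) → (63.219,90.968) → (55.316,84.421) → (48.769,92.324) → (56.672,98.871) (closed)

[5] `<polygon>` regular polygon, #ff0000→score S403 F2319: (75.350,49.475) → (75.407,42.432) → (70.466,37.411) → (63.423,37.354) → (58.402,42.295) → (58.345,49.338) → (63.286,54.359) → (70.329,54.416) → (75.350,49.475) (closed)

G21
G90
G0 X33.694 Y112.049
M4 S403
G1 X22.843 Y31.904 F2319
G0 X51.408 Y29.698
M4 S403
G1 X46.486 Y35.824 F2319
G1 X48.206 Y43.492
G1 X55.273 Y46.928
G1 X62.366 Y43.545
G1 X64.143 Y35.890
G1 X59.267 Y29.727
G1 X51.408 Y29.698
G0 X24.388 Y97.742
M4 S403
G1 X52.462 Y97.742 F2319
G1 X52.462 Y79.739
G1 X24.388 Y79.739
G1 X24.388 Y97.742
G0 X56.672 Y98.871
M4 S403
G1 X63.219 Y90.968 F2319
G1 X55.316 Y84.421
G1 X48.769 Y92.324
G1 X56.672 Y98.871
G0 X75.350 Y49.475
M4 S403
G1 X75.407 Y42.432 F2319
G1 X70.466 Y37.411
G1 X63.423 Y37.354
G1 X58.402 Y42.295
G1 X58.345 Y49.338
G1 X63.286 Y54.359
G1 X70.329 Y54.416
G1 X75.350 Y49.475
M5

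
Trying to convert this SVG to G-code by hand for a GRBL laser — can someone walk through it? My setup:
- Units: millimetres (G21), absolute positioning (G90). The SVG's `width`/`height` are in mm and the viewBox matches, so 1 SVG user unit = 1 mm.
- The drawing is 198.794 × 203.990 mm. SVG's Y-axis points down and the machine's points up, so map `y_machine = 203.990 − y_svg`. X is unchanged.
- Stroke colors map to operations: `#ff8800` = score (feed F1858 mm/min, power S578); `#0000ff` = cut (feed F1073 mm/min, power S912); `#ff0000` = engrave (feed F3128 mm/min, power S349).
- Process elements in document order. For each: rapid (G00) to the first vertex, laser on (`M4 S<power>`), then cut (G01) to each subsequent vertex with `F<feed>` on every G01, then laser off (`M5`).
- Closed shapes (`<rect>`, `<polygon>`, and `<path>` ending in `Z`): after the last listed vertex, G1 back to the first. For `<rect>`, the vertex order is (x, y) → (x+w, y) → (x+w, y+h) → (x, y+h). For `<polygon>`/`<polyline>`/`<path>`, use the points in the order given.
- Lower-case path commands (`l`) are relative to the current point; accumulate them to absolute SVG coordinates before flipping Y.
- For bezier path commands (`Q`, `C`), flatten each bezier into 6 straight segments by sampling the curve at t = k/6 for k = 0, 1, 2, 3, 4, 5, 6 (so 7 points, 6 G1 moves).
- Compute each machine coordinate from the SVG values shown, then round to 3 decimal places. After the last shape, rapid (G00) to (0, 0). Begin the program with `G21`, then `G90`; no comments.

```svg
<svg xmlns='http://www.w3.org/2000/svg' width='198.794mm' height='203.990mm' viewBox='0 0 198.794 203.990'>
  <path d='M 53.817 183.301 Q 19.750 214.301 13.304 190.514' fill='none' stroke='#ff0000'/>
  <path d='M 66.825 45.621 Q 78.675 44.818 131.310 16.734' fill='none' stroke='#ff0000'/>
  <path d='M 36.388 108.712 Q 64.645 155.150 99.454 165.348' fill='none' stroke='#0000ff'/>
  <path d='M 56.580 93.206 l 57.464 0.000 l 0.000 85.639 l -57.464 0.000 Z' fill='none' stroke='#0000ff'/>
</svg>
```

G21
G90
G00 X53.817 Y20.689
M4 S349
G01 X43.229 Y11.878 F3128
G01 X34.175 Y6.110 F3128
G01 X26.655 Y3.386 F3128
G01 X20.670 Y3.705 F3128
G01 X16.220 Y7.069 F3128
G01 X13.304 Y13.476 F3128
M5
G00 X66.825 Y158.369
M4 S349
G01 X71.908 Y159.394 F3128
G01 X79.257 Y161.936 F3128
G01 X88.871 Y165.992 F3128
G01 X100.752 Y171.565 F3128
G01 X114.898 Y178.652 F3128
G01 X131.310 Y187.256 F3128
M5
G00 X36.388 Y95.278
M4 S912
G01 X45.989 Y80.805 F1073
G01 X55.954 Y68.346 F1073
G01 X66.283 Y57.900 F1073
G01 X76.976 Y49.467 F1073
G01 X88.033 Y43.048 F1073
G01 X99.454 Y38.642 F1073
M5
G00 X56.580 Y110.784
M4 S912
G01 X114.044 Y110.784 F1073
G01 X114.044 Y25.145 F1073
G01 X56.580 Y25.145 F1073
G01 X56.580 Y110.784 F1073
M5
G00 X0.000 Y0.000

viewBox `0 0 198.794 203.990` with mm width/height → 1 unit = 1 mm. Flip: y_m = 203.990 − y_svg.

**Shape 1** — `<path>` quadratic bezier, stroke `#ff0000` → engrave (S349, F3128). Control points (SVG): P0=(53.817,183.301), P1=(19.750,214.301), P2=(13.304,190.514); sampled at t=k/6. Machine vertices: (53.817,20.689) → (43.229,11.878) → (34.175,6.110) → (26.655,3.386) → (20.670,3.705) → (16.220,7.069) → (13.304,13.476). Open path.

**Shape 2** — `<path>` quadratic bezier, stroke `#ff0000` → engrave (S349, F3128). Control points (SVG): P0=(66.825,45.621), P1=(78.675,44.818), P2=(131.310,16.734); sampled at t=k/6. Machine vertices: (66.825,158.369) → (71.908,159.394) → (79.257,161.936) → (88.871,165.992) → (100.752,171.565) → (114.898,178.652) → (131.310,187.256). Open path.

**Shape 3** — `<path>` quadratic bezier, stroke `#0000ff` → cut (S912, F1073). Control points (SVG): P0=(36.388,108.712), P1=(64.645,155.150), P2=(99.454,165.348); sampled at t=k/6. Machine vertices: (36.388,95.278) → (45.989,80.805) → (55.954,68.346) → (66.283,57.900) → (76.976,49.467) → (88.033,43.048) → (99.454,38.642). Open path.

**Shape 4** — `<path>` rectangle, stroke `#0000ff` → cut (S912, F1073). Machine vertices: (56.580,110.784) → (114.044,110.784) → (114.044,25.145) → (56.580,25.145) → (56.580,110.784). Closed: final G1 returns to the first vertex.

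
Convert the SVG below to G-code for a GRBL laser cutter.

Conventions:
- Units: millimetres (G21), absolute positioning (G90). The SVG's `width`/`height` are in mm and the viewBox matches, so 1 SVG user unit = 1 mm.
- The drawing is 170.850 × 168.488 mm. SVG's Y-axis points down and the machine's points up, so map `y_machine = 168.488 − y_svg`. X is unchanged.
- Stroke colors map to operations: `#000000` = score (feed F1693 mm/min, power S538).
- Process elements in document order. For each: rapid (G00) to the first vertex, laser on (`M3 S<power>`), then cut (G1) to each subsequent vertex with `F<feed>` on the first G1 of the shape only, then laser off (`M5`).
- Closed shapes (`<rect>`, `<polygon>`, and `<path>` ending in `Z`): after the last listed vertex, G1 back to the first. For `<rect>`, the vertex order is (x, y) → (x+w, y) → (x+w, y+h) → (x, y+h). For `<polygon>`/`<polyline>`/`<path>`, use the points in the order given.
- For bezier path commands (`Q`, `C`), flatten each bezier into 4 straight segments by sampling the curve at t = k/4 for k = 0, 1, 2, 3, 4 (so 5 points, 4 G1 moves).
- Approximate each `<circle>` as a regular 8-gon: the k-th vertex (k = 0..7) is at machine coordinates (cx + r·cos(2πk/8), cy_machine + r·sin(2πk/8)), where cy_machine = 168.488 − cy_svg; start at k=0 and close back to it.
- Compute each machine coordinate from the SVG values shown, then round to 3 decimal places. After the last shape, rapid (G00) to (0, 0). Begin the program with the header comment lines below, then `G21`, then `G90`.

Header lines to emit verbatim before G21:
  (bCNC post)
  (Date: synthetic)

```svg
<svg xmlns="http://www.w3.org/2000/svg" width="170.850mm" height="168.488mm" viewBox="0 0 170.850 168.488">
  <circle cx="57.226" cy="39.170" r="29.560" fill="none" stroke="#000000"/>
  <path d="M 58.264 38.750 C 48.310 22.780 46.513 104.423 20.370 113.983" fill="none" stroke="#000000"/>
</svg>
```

1 u = 1 mm; y_m = 168.488 − y.

[1] `<circle>` circle, #000000→score S538 F1693: (86.786,129.318) → (78.128,150.220) → (57.226,158.878) → (36.324,150.220) → (27.666,129.318) → (36.324,108.416) → (57.226,99.758) → (78.128,108.416) → (86.786,129.318) (closed)

[2] `<path>` cubic bezier, #000000→score S538 F1693: (58.264,129.738) → (51.820,126.065) → (45.388,101.695) → (35.920,72.539) → (20.370,54.505)

(bCNC post)
(Date: synthetic)
G21
G90
G00 X86.786 Y129.318
M3 S538
G1 X78.128 Y150.220 F1693
G1 X57.226 Y158.878
G1 X36.324 Y150.220
G1 X27.666 Y129.318
G1 X36.324 Y108.416
G1 X57.226 Y99.758
G1 X78.128 Y108.416
G1 X86.786 Y129.318
M5
G00 X58.264 Y129.738
M3 S538
G1 X51.820 Y126.065 F1693
G1 X45.388 Y101.695
G1 X35.920 Y72.539
G1 X20.370 Y54.505
M5
G00 X0.000 Y0.000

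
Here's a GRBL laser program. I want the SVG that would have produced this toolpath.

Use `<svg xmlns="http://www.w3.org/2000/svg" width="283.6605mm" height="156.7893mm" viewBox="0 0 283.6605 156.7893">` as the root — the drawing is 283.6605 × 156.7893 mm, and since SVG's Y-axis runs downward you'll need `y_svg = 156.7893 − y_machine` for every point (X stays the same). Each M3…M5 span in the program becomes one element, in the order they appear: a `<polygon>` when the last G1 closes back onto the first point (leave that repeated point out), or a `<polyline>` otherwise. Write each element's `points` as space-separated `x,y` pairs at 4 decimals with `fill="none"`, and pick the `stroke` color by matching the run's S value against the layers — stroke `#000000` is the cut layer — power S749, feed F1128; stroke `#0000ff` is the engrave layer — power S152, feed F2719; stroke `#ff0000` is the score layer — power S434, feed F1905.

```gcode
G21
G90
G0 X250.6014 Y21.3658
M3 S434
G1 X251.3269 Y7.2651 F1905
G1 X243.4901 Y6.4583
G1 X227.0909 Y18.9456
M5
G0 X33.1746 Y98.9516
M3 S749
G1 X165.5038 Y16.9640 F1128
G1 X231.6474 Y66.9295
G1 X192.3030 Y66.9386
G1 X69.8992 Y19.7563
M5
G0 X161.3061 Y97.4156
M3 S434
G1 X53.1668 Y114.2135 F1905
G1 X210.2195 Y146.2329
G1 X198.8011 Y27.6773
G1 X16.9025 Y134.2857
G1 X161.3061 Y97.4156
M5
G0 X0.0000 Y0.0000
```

<svg xmlns="http://www.w3.org/2000/svg" width="283.6605mm" height="156.7893mm" viewBox="0 0 283.6605 156.7893">
  <polyline points="250.6014,135.4235 251.3269,149.5242 243.4901,150.3310 227.0909,137.8437" fill="none" stroke="#ff0000"/>
  <polyline points="33.1746,57.8377 165.5038,139.8253 231.6474,89.8598 192.3030,89.8507 69.8992,137.0330" fill="none" stroke="#000000"/>
  <polygon points="161.3061,59.3737 53.1668,42.5758 210.2195,10.5564 198.8011,129.1120 16.9025,22.5036" fill="none" stroke="#ff0000"/>
</svg>

Each laser-on run becomes one SVG element. Flip Y back into SVG space with y_svg = 156.7893 − y_machine.

Run 1: the run's S434 means `#ff0000` (score). The run is open, so emit a `<polyline>` with points (Y-flipped): 250.6014,135.4235 251.3269,149.5242 243.4901,150.3310 227.0909,137.8437.

Run 2: the run's S749 means `#000000` (cut). The run is open, so emit a `<polyline>` with points (Y-flipped): 33.1746,57.8377 165.5038,139.8253 231.6474,89.8598 192.3030,89.8507 69.8992,137.0330.

Run 3: S434 ⇒ score layer `#ff0000`. The run returns to its start, so emit a `<polygon>` with points (Y-flipped): 161.3061,59.3737 53.1668,42.5758 210.2195,10.5564 198.8011,129.1120 16.9025,22.5036.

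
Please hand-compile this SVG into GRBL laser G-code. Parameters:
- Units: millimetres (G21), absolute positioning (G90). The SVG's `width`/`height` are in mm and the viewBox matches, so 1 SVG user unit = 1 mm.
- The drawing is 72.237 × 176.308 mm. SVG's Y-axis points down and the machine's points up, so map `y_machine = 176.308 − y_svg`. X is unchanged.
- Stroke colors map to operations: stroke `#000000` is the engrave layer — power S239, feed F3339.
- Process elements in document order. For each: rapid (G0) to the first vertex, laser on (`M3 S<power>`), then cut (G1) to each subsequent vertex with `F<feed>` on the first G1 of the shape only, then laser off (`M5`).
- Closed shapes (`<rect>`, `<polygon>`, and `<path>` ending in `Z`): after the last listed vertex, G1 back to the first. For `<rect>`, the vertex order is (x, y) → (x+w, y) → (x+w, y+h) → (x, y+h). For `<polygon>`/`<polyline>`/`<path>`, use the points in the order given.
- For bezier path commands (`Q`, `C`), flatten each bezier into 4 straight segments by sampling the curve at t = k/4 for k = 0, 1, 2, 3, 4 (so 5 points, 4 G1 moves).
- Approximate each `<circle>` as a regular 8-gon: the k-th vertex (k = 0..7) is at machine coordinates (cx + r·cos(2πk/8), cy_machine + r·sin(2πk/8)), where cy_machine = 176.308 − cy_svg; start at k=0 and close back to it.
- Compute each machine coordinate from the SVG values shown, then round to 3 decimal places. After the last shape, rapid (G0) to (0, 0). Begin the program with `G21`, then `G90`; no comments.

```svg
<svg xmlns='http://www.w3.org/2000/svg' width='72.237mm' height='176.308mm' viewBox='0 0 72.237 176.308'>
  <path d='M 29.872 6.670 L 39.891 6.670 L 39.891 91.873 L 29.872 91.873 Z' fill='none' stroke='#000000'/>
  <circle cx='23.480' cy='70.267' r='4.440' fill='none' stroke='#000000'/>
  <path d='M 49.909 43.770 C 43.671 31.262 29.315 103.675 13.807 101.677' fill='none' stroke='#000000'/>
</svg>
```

1 u = 1 mm; y_m = 176.308 − y.

[1] `<path>` rectangle, #000000→engrave S239 F3339: (29.872,169.638) → (39.891,169.638) → (39.891,84.435) → (29.872,84.435) → (29.872,169.638) (closed)

[2] `<circle>` circle, #000000→engrave S239 F3339: (27.920,106.041) → (26.620,109.181) → (23.480,110.481) → (20.340,109.181) → (19.040,106.041) → (20.340,102.901) → (23.480,101.601) → (26.620,102.901) → (27.920,106.041) (closed)

[3] `<path>` cubic bezier, #000000→engrave S239 F3339: (49.909,132.538) → (43.817,128.486) → (35.334,107.526) → (25.113,84.595) → (13.807,74.631)

G21
G90
G0 X29.872 Y169.638
M3 S239
G1 X39.891 Y169.638 F3339
G1 X39.891 Y84.435
G1 X29.872 Y84.435
G1 X29.872 Y169.638
M5
G0 X27.920 Y106.041
M3 S239
G1 X26.620 Y109.181 F3339
G1 X23.480 Y110.481
G1 X20.340 Y109.181
G1 X19.040 Y106.041
G1 X20.340 Y102.901
G1 X23.480 Y101.601
G1 X26.620 Y102.901
G1 X27.920 Y106.041
M5
G0 X49.909 Y132.538
M3 S239
G1 X43.817 Y128.486 F3339
G1 X35.334 Y107.526
G1 X25.113 Y84.595
G1 X13.807 Y74.631
M5
G0 X0.000 Y0.000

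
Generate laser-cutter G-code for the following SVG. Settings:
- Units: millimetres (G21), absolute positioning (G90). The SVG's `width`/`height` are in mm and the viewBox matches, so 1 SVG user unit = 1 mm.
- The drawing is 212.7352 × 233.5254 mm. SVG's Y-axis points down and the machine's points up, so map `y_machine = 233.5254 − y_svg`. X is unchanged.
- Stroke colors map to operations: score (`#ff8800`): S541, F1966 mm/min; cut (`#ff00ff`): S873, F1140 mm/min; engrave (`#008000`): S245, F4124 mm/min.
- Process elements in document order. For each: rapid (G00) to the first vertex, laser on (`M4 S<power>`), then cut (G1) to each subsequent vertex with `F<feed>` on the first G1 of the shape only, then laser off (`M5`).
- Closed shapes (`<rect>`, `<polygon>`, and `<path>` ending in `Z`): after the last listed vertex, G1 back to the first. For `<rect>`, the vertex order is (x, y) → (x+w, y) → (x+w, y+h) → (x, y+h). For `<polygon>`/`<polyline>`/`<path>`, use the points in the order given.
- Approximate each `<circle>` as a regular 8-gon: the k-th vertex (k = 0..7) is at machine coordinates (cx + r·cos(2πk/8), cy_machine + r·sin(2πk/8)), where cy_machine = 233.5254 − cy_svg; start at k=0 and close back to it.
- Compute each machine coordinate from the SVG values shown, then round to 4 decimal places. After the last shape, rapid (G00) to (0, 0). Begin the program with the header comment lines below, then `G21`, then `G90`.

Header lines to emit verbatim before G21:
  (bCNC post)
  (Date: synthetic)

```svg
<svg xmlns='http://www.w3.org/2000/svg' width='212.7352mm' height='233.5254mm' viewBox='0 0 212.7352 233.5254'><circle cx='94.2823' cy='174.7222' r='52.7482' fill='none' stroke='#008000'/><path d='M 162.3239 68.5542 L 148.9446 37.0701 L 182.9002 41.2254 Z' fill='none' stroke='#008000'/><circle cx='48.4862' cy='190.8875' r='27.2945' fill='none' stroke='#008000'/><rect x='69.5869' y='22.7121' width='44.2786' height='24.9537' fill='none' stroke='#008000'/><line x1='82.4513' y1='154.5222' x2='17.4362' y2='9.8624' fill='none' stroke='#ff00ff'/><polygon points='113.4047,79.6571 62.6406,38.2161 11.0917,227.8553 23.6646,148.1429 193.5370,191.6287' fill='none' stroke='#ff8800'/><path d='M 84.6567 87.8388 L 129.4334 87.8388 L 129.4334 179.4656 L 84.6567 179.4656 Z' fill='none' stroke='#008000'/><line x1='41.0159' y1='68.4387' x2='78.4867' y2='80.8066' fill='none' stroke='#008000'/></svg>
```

(bCNC post)
(Date: synthetic)
G21
G90
G00 X147.0305 Y58.8032
M4 S245
G1 X131.5809 Y96.1018 F4124
G1 X94.2823 Y111.5514
G1 X56.9837 Y96.1018
G1 X41.5341 Y58.8032
G1 X56.9837 Y21.5046
G1 X94.2823 Y6.0550
G1 X131.5809 Y21.5046
G1 X147.0305 Y58.8032
M5
G00 X162.3239 Y164.9712
M4 S245
G1 X148.9446 Y196.4553 F4124
G1 X182.9002 Y192.3000
G1 X162.3239 Y164.9712
M5
G00 X75.7807 Y42.6379
M4 S245
G1 X67.7863 Y61.9380 F4124
G1 X48.4862 Y69.9324
G1 X29.1861 Y61.9380
G1 X21.1917 Y42.6379
G1 X29.1861 Y23.3378
G1 X48.4862 Y15.3434
G1 X67.7863 Y23.3378
G1 X75.7807 Y42.6379
M5
G00 X69.5869 Y210.8133
M4 S245
G1 X113.8655 Y210.8133 F4124
G1 X113.8655 Y185.8596
G1 X69.5869 Y185.8596
G1 X69.5869 Y210.8133
M5
G00 X82.4513 Y79.0032
M4 S873
G1 X17.4362 Y223.6630 F1140
M5
G00 X113.4047 Y153.8683
M4 S541
G1 X62.6406 Y195.3093 F1966
G1 X11.0917 Y5.6701
G1 X23.6646 Y85.3825
G1 X193.5370 Y41.8967
G1 X113.4047 Y153.8683
M5
G00 X84.6567 Y145.6866
M4 S245
G1 X129.4334 Y145.6866 F4124
G1 X129.4334 Y54.0598
G1 X84.6567 Y54.0598
G1 X84.6567 Y145.6866
M5
G00 X41.0159 Y165.0867
M4 S245
G1 X78.4867 Y152.7188 F4124
M5
G00 X0.0000 Y0.0000

Since the viewBox matches the mm dimensions, user units are millimetres directly. The only transform is the Y-flip y_m = 233.5254 − y_svg.

Shape 1 is a circle drawn with `<circle>`. Its stroke #008000 means engrave at S245, F4124. After flipping Y the toolpath is (147.0305,58.8032) → (131.5809,96.1018) → (94.2823,111.5514) → (56.9837,96.1018) → (41.5341,58.8032) → (56.9837,21.5046) → (94.2823,6.0550) → (131.5809,21.5046) → (147.0305,58.8032), returning to the start.

Shape 2 is a regular polygon drawn with `<path>`. Its stroke #008000 means engrave at S245, F4124. After flipping Y the toolpath is (162.3239,164.9712) → (148.9446,196.4553) → (182.9002,192.3000) → (162.3239,164.9712), returning to the start.

Shape 3 is a circle drawn with `<circle>`. Its stroke #008000 means engrave at S245, F4124. After flipping Y the toolpath is (75.7807,42.6379) → (67.7863,61.9380) → (48.4862,69.9324) → (29.1861,61.9380) → (21.1917,42.6379) → (29.1861,23.3378) → (48.4862,15.3434) → (67.7863,23.3378) → (75.7807,42.6379), returning to the start.

Shape 4 is a rectangle drawn with `<rect>`. Its stroke #008000 means engrave at S245, F4124. After flipping Y the toolpath is (69.5869,210.8133) → (113.8655,210.8133) → (113.8655,185.8596) → (69.5869,185.8596) → (69.5869,210.8133), returning to the start.

Shape 5 is a line segment drawn with `<line>`. Its stroke #ff00ff means cut at S873, F1140. After flipping Y the toolpath is (82.4513,79.0032) → (17.4362,223.6630).

Shape 6 is a closed polygon drawn with `<polygon>`. Its stroke #ff8800 means score at S541, F1966. After flipping Y the toolpath is (113.4047,153.8683) → (62.6406,195.3093) → (11.0917,5.6701) → (23.6646,85.3825) → (193.5370,41.8967) → (113.4047,153.8683), returning to the start.

Shape 7 is a rectangle drawn with `<path>`. Its stroke #008000 means engrave at S245, F4124. After flipping Y the toolpath is (84.6567,145.6866) → (129.4334,145.6866) → (129.4334,54.0598) → (84.6567,54.0598) → (84.6567,145.6866), returning to the start.

Shape 8 is a line segment drawn with `<line>`. Its stroke #008000 means engrave at S245, F4124. After flipping Y the toolpath is (41.0159,165.0867) → (78.4867,152.7188).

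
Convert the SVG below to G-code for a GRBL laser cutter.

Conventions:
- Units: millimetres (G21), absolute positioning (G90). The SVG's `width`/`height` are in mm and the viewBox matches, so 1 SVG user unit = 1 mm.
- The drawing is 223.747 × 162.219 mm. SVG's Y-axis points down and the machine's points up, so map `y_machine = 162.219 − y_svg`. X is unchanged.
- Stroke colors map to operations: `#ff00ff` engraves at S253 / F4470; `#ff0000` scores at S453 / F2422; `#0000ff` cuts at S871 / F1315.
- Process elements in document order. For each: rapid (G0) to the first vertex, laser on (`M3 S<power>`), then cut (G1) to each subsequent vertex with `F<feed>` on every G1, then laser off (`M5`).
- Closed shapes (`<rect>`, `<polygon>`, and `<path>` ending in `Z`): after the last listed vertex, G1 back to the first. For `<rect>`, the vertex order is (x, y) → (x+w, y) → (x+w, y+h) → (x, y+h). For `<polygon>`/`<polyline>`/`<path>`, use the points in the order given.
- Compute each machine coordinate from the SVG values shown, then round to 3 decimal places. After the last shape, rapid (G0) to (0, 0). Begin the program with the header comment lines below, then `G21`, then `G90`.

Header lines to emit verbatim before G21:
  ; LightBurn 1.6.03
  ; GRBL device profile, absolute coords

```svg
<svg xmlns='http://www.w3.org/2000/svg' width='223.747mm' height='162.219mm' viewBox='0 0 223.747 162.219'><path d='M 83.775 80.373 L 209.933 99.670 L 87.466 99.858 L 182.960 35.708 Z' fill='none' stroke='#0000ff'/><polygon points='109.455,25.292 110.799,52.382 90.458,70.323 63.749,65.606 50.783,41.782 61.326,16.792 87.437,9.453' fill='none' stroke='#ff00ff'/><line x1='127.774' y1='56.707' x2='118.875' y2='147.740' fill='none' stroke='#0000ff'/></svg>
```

; LightBurn 1.6.03
; GRBL device profile, absolute coords
G21
G90
G0 X83.775 Y81.846
M3 S871
G1 X209.933 Y62.549 F1315
G1 X87.466 Y62.361 F1315
G1 X182.960 Y126.511 F1315
G1 X83.775 Y81.846 F1315
M5
G0 X109.455 Y136.927
M3 S253
G1 X110.799 Y109.837 F4470
G1 X90.458 Y91.896 F4470
G1 X63.749 Y96.613 F4470
G1 X50.783 Y120.437 F4470
G1 X61.326 Y145.427 F4470
G1 X87.437 Y152.766 F4470
G1 X109.455 Y136.927 F4470
M5
G0 X127.774 Y105.512
M3 S871
G1 X118.875 Y14.479 F1315
M5
G0 X0.000 Y0.000

1 u = 1 mm; y_m = 162.219 − y.

[1] `<path>` closed polygon, #0000ff→cut S871 F1315: (83.775,81.846) → (209.933,62.549) → (87.466,62.361) → (182.960,126.511) → (83.775,81.846) (closed)

[2] `<polygon>` regular polygon, #ff00ff→engrave S253 F4470: (109.455,136.927) → (110.799,109.837) → (90.458,91.896) → (63.749,96.613) → (50.783,120.437) → (61.326,145.427) → (87.437,152.766) → (109.455,136.927) (closed)

[3] `<line>` line segment, #0000ff→cut S871 F1315: (127.774,105.512) → (118.875,14.479)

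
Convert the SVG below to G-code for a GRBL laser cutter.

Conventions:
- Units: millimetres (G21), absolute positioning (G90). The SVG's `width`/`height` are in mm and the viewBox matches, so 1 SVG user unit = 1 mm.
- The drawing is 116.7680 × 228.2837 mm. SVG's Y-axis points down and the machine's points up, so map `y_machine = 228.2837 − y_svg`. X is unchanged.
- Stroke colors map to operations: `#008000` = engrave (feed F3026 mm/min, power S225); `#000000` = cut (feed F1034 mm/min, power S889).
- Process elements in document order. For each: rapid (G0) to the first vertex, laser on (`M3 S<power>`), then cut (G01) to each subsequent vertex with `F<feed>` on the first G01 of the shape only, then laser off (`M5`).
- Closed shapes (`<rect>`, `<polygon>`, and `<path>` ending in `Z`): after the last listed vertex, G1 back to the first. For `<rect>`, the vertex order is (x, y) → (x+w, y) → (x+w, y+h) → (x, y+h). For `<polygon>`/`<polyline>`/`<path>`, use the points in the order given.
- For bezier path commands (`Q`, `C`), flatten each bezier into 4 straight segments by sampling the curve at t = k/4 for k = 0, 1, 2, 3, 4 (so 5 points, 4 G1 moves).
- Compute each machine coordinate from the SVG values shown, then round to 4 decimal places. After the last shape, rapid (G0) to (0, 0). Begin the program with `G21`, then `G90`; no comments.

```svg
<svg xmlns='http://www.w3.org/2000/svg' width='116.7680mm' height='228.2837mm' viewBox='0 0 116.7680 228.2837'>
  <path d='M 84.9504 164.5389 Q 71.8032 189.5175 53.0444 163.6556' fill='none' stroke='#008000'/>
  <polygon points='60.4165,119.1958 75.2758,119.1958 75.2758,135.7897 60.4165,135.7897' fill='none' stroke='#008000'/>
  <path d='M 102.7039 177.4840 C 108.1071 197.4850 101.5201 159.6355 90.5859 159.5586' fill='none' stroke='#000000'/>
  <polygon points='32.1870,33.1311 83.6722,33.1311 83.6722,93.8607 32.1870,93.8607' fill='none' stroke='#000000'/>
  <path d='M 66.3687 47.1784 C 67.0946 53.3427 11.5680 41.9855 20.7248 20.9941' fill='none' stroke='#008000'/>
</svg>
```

G21
G90
G0 X84.9504 Y63.7448
M3 S225
G01 X78.0261 Y54.4330 F3026
G01 X70.4003 Y51.4763
G01 X62.0731 Y54.8747
G01 X53.0444 Y64.6281
M5
G0 X60.4165 Y109.0879
M3 S225
G01 X75.2758 Y109.0879 F3026
G01 X75.2758 Y92.4940
G01 X60.4165 Y92.4940
G01 X60.4165 Y109.0879
M5
G0 X102.7039 Y50.7997
M3 S889
G01 X104.6276 Y45.1518 F1034
G01 X102.7714 Y52.2332
G01 X97.8520 Y63.0792
G01 X90.5859 Y68.7251
M5
G0 X32.1870 Y195.1526
M3 S889
G01 X83.6722 Y195.1526 F1034
G01 X83.6722 Y134.4230
G01 X32.1870 Y134.4230
G01 X32.1870 Y195.1526
M5
G0 X66.3687 Y181.1053
M3 S225
G01 X58.2554 Y179.6441 F3026
G01 X40.3852 Y184.0141
G01 X24.0957 Y193.4757
G01 X20.7248 Y207.2896
M5
G0 X0.0000 Y0.0000

Since the viewBox matches the mm dimensions, user units are millimetres directly. The only transform is the Y-flip y_m = 228.2837 − y_svg.

Shape 1 is a quadratic bezier drawn with `<path>`. Its stroke #008000 means engrave at S225, F3026. After flipping Y the toolpath is (84.9504,63.7448) → (78.0261,54.4330) → (70.4003,51.4763) → (62.0731,54.8747) → (53.0444,64.6281).

Shape 2 is a rectangle drawn with `<polygon>`. Its stroke #008000 means engrave at S225, F3026. After flipping Y the toolpath is (60.4165,109.0879) → (75.2758,109.0879) → (75.2758,92.4940) → (60.4165,92.4940) → (60.4165,109.0879), returning to the start.

Shape 3 is a cubic bezier drawn with `<path>`. Its stroke #000000 means cut at S889, F1034. After flipping Y the toolpath is (102.7039,50.7997) → (104.6276,45.1518) → (102.7714,52.2332) → (97.8520,63.0792) → (90.5859,68.7251).

Shape 4 is a rectangle drawn with `<polygon>`. Its stroke #000000 means cut at S889, F1034. After flipping Y the toolpath is (32.1870,195.1526) → (83.6722,195.1526) → (83.6722,134.4230) → (32.1870,134.4230) → (32.1870,195.1526), returning to the start.

Shape 5 is a cubic bezier drawn with `<path>`. Its stroke #008000 means engrave at S225, F3026. After flipping Y the toolpath is (66.3687,181.1053) → (58.2554,179.6441) → (40.3852,184.0141) → (24.0957,193.4757) → (20.7248,207.2896).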